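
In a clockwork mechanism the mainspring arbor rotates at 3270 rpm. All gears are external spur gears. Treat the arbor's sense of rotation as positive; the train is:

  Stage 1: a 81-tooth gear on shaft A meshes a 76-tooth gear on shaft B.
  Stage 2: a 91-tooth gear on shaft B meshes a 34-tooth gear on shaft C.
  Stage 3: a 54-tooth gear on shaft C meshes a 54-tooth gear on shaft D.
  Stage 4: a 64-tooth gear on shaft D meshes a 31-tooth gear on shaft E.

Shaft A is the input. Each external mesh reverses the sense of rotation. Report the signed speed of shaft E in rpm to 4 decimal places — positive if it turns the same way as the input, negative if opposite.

Stage 1 [81T→76T]: ω = 3270.0000×81/76 = 3485.1316 rpm, dir flips to −; running = −3485.1316
Stage 2 [91T→34T]: ω = 3485.1316×91/34 = 9327.8522 rpm, dir flips to +; running = +9327.8522
Stage 3 [54T→54T]: ω = 9327.8522×54/54 = 9327.8522 rpm, dir flips to −; running = −9327.8522
Stage 4 [64T→31T]: ω = 9327.8522×64/31 = 19257.5012 rpm, dir flips to +; running = +19257.5012

+19257.5012 rpm (same as input, |ω| = 19257.5012 rpm)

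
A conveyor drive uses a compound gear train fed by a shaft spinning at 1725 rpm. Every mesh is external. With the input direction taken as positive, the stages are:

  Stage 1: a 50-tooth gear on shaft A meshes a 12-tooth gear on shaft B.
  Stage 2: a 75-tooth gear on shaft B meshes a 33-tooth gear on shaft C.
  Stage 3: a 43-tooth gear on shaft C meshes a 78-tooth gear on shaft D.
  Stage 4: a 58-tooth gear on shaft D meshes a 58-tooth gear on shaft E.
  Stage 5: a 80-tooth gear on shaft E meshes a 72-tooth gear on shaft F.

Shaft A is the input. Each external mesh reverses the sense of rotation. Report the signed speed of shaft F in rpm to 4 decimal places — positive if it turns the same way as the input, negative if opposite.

-10005.9084 rpm (opposite to input, |ω| = 10005.9084 rpm)

Stage 1 [50T→12T]: ω = 1725.0000×50/12 = 7187.5000 rpm, dir flips to −; running = −7187.5000
Stage 2 [75T→33T]: ω = 7187.5000×75/33 = 16335.2273 rpm, dir flips to +; running = +16335.2273
Stage 3 [43T→78T]: ω = 16335.2273×43/78 = 9005.3176 rpm, dir flips to −; running = −9005.3176
Stage 4 [58T→58T]: ω = 9005.3176×58/58 = 9005.3176 rpm, dir flips to +; running = +9005.3176
Stage 5 [80T→72T]: ω = 9005.3176×80/72 = 10005.9084 rpm, dir flips to −; running = −10005.9084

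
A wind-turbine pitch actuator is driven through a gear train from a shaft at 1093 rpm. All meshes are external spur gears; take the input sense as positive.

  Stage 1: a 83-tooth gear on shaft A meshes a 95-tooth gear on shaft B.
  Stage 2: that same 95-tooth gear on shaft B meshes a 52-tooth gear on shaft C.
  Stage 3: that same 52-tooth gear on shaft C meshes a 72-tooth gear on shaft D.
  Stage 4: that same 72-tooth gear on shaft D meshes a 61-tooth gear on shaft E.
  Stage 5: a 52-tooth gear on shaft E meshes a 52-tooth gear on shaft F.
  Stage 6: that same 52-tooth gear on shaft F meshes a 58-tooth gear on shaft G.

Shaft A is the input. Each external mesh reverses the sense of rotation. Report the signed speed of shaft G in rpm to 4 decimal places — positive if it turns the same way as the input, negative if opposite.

+1333.3488 rpm (same as input, |ω| = 1333.3488 rpm)

Stage 1 [83T→95T]: ω = 1093.0000×83/95 = 954.9368 rpm, dir flips to −; running = −954.9368
Stage 2 [95T→52T]: ω = 954.9368×95/52 = 1744.5962 rpm, dir flips to +; running = +1744.5962
Stage 3 [52T→72T]: ω = 1744.5962×52/72 = 1259.9861 rpm, dir flips to −; running = −1259.9861
Stage 4 [72T→61T]: ω = 1259.9861×72/61 = 1487.1967 rpm, dir flips to +; running = +1487.1967
Stage 5 [52T→52T]: ω = 1487.1967×52/52 = 1487.1967 rpm, dir flips to −; running = −1487.1967
Stage 6 [52T→58T]: ω = 1487.1967×52/58 = 1333.3488 rpm, dir flips to +; running = +1333.3488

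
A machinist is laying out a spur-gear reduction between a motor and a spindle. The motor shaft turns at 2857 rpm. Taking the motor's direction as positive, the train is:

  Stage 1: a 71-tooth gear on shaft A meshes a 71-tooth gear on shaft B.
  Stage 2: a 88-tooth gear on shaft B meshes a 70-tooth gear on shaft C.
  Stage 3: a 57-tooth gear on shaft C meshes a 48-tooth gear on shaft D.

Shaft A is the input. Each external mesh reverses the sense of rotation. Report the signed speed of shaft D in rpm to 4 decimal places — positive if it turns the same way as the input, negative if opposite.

-4265.0929 rpm (opposite to input, |ω| = 4265.0929 rpm)

Stage 1 [71T→71T]: ω = 2857.0000×71/71 = 2857.0000 rpm, dir flips to −; running = −2857.0000
Stage 2 [88T→70T]: ω = 2857.0000×88/70 = 3591.6571 rpm, dir flips to +; running = +3591.6571
Stage 3 [57T→48T]: ω = 3591.6571×57/48 = 4265.0929 rpm, dir flips to −; running = −4265.0929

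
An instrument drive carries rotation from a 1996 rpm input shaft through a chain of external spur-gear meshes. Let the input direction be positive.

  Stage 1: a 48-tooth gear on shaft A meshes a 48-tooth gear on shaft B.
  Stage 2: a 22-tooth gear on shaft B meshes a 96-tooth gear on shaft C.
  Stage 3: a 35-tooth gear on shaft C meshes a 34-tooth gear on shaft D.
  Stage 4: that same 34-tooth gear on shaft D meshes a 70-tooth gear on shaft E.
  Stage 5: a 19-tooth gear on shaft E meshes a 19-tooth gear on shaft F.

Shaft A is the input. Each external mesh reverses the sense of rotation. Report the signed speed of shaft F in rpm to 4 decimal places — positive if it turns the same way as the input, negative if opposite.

Stage 1 [48T→48T]: ω = 1996.0000×48/48 = 1996.0000 rpm, dir flips to −; running = −1996.0000
Stage 2 [22T→96T]: ω = 1996.0000×22/96 = 457.4167 rpm, dir flips to +; running = +457.4167
Stage 3 [35T→34T]: ω = 457.4167×35/34 = 470.8701 rpm, dir flips to −; running = −470.8701
Stage 4 [34T→70T]: ω = 470.8701×34/70 = 228.7083 rpm, dir flips to +; running = +228.7083
Stage 5 [19T→19T]: ω = 228.7083×19/19 = 228.7083 rpm, dir flips to −; running = −228.7083

-228.7083 rpm (opposite to input, |ω| = 228.7083 rpm)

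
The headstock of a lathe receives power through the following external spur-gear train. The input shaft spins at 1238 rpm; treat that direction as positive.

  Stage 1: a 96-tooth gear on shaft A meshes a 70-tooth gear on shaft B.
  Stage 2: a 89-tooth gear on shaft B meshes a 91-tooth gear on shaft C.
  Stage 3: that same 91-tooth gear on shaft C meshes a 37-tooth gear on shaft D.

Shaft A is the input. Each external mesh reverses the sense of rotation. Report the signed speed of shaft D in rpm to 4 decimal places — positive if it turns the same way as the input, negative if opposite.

-4083.9660 rpm (opposite to input, |ω| = 4083.9660 rpm)

Stage 1 [96T→70T]: ω = 1238.0000×96/70 = 1697.8286 rpm, dir flips to −; running = −1697.8286
Stage 2 [89T→91T]: ω = 1697.8286×89/91 = 1660.5137 rpm, dir flips to +; running = +1660.5137
Stage 3 [91T→37T]: ω = 1660.5137×91/37 = 4083.9660 rpm, dir flips to −; running = −4083.9660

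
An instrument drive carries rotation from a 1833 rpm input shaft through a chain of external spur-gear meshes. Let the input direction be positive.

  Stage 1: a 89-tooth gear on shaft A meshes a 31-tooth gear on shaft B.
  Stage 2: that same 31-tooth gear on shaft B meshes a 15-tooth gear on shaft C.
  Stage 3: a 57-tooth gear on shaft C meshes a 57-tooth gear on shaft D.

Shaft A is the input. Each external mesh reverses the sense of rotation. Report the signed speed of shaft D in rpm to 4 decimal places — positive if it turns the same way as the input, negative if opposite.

Stage 1 [89T→31T]: ω = 1833.0000×89/31 = 5262.4839 rpm, dir flips to −; running = −5262.4839
Stage 2 [31T→15T]: ω = 5262.4839×31/15 = 10875.8000 rpm, dir flips to +; running = +10875.8000
Stage 3 [57T→57T]: ω = 10875.8000×57/57 = 10875.8000 rpm, dir flips to −; running = −10875.8000

-10875.8000 rpm (opposite to input, |ω| = 10875.8000 rpm)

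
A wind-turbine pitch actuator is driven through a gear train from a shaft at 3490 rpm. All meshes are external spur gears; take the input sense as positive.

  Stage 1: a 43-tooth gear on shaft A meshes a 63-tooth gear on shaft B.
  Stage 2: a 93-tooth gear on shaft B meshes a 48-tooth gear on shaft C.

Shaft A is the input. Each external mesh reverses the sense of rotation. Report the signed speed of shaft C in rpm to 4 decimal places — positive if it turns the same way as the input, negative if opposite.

Stage 1 [43T→63T]: ω = 3490.0000×43/63 = 2382.0635 rpm, dir flips to −; running = −2382.0635
Stage 2 [93T→48T]: ω = 2382.0635×93/48 = 4615.2480 rpm, dir flips to +; running = +4615.2480

+4615.2480 rpm (same as input, |ω| = 4615.2480 rpm)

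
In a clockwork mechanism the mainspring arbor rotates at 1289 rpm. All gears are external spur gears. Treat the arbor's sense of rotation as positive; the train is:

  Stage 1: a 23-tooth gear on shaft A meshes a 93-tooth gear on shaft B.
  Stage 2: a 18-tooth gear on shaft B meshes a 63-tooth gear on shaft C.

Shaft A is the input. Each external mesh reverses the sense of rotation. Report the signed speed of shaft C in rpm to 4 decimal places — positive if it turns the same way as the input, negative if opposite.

Stage 1 [23T→93T]: ω = 1289.0000×23/93 = 318.7849 rpm, dir flips to −; running = −318.7849
Stage 2 [18T→63T]: ω = 318.7849×18/63 = 91.0814 rpm, dir flips to +; running = +91.0814

+91.0814 rpm (same as input, |ω| = 91.0814 rpm)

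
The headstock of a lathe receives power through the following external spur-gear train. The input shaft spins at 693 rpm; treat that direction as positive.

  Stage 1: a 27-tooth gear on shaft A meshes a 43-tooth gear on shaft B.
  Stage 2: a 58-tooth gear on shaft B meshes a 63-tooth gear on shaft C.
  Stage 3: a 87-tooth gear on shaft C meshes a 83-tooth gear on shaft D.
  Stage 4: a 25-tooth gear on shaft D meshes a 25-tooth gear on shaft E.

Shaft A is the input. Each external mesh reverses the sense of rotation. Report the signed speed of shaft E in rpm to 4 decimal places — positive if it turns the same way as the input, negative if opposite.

+419.9109 rpm (same as input, |ω| = 419.9109 rpm)

Stage 1 [27T→43T]: ω = 693.0000×27/43 = 435.1395 rpm, dir flips to −; running = −435.1395
Stage 2 [58T→63T]: ω = 435.1395×58/63 = 400.6047 rpm, dir flips to +; running = +400.6047
Stage 3 [87T→83T]: ω = 400.6047×87/83 = 419.9109 rpm, dir flips to −; running = −419.9109
Stage 4 [25T→25T]: ω = 419.9109×25/25 = 419.9109 rpm, dir flips to +; running = +419.9109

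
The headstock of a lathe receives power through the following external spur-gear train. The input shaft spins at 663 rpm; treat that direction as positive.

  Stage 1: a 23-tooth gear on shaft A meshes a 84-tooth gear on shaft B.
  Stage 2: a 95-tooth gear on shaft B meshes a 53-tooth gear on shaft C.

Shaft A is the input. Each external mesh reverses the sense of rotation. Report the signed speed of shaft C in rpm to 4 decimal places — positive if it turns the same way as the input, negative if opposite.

+325.3942 rpm (same as input, |ω| = 325.3942 rpm)

Stage 1 [23T→84T]: ω = 663.0000×23/84 = 181.5357 rpm, dir flips to −; running = −181.5357
Stage 2 [95T→53T]: ω = 181.5357×95/53 = 325.3942 rpm, dir flips to +; running = +325.3942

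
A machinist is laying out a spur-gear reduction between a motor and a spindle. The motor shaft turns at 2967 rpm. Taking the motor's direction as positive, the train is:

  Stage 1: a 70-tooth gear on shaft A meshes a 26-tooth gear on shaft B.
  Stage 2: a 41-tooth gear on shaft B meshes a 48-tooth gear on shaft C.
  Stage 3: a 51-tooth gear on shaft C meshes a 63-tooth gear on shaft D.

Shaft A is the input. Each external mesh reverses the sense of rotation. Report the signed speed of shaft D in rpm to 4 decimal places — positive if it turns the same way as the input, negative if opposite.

-5523.5016 rpm (opposite to input, |ω| = 5523.5016 rpm)

Stage 1 [70T→26T]: ω = 2967.0000×70/26 = 7988.0769 rpm, dir flips to −; running = −7988.0769
Stage 2 [41T→48T]: ω = 7988.0769×41/48 = 6823.1490 rpm, dir flips to +; running = +6823.1490
Stage 3 [51T→63T]: ω = 6823.1490×51/63 = 5523.5016 rpm, dir flips to −; running = −5523.5016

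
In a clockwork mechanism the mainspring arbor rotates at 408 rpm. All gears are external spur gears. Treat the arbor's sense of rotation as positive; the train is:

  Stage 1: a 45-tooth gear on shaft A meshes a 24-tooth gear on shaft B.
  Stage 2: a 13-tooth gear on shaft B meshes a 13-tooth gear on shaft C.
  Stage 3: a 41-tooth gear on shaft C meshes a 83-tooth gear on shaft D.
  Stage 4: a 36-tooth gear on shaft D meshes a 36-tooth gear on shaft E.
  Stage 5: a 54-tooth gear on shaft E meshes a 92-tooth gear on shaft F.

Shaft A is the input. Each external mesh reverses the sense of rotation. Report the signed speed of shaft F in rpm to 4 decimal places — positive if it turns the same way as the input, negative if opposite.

Stage 1 [45T→24T]: ω = 408.0000×45/24 = 765.0000 rpm, dir flips to −; running = −765.0000
Stage 2 [13T→13T]: ω = 765.0000×13/13 = 765.0000 rpm, dir flips to +; running = +765.0000
Stage 3 [41T→83T]: ω = 765.0000×41/83 = 377.8916 rpm, dir flips to −; running = −377.8916
Stage 4 [36T→36T]: ω = 377.8916×36/36 = 377.8916 rpm, dir flips to +; running = +377.8916
Stage 5 [54T→92T]: ω = 377.8916×54/92 = 221.8059 rpm, dir flips to −; running = −221.8059

-221.8059 rpm (opposite to input, |ω| = 221.8059 rpm)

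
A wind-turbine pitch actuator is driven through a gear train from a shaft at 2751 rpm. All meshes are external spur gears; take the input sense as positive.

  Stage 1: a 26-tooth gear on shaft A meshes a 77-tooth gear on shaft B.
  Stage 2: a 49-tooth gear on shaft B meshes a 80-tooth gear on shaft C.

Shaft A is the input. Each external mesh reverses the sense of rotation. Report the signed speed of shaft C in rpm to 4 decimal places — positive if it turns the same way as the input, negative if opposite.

+568.9568 rpm (same as input, |ω| = 568.9568 rpm)

Stage 1 [26T→77T]: ω = 2751.0000×26/77 = 928.9091 rpm, dir flips to −; running = −928.9091
Stage 2 [49T→80T]: ω = 928.9091×49/80 = 568.9568 rpm, dir flips to +; running = +568.9568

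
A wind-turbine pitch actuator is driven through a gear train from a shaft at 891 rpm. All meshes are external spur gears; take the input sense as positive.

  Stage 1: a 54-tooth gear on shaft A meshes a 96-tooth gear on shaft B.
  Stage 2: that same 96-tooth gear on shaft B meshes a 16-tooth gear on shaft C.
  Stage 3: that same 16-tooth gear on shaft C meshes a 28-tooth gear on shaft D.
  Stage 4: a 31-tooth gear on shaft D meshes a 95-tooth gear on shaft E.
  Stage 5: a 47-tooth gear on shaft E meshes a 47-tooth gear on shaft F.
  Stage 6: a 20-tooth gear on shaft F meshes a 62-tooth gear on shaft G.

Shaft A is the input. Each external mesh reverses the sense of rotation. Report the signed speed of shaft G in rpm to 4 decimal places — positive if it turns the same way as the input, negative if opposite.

+180.8797 rpm (same as input, |ω| = 180.8797 rpm)

Stage 1 [54T→96T]: ω = 891.0000×54/96 = 501.1875 rpm, dir flips to −; running = −501.1875
Stage 2 [96T→16T]: ω = 501.1875×96/16 = 3007.1250 rpm, dir flips to +; running = +3007.1250
Stage 3 [16T→28T]: ω = 3007.1250×16/28 = 1718.3571 rpm, dir flips to −; running = −1718.3571
Stage 4 [31T→95T]: ω = 1718.3571×31/95 = 560.7271 rpm, dir flips to +; running = +560.7271
Stage 5 [47T→47T]: ω = 560.7271×47/47 = 560.7271 rpm, dir flips to −; running = −560.7271
Stage 6 [20T→62T]: ω = 560.7271×20/62 = 180.8797 rpm, dir flips to +; running = +180.8797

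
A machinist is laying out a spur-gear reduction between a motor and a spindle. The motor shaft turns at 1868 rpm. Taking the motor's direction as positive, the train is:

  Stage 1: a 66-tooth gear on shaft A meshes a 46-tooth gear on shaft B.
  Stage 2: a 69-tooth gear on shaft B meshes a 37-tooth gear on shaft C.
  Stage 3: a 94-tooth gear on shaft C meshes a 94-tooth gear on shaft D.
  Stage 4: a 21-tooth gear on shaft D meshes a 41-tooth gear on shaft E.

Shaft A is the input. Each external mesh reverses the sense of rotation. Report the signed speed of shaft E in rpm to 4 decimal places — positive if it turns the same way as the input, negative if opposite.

Stage 1 [66T→46T]: ω = 1868.0000×66/46 = 2680.1739 rpm, dir flips to −; running = −2680.1739
Stage 2 [69T→37T]: ω = 2680.1739×69/37 = 4998.1622 rpm, dir flips to +; running = +4998.1622
Stage 3 [94T→94T]: ω = 4998.1622×94/94 = 4998.1622 rpm, dir flips to −; running = −4998.1622
Stage 4 [21T→41T]: ω = 4998.1622×21/41 = 2560.0343 rpm, dir flips to +; running = +2560.0343

+2560.0343 rpm (same as input, |ω| = 2560.0343 rpm)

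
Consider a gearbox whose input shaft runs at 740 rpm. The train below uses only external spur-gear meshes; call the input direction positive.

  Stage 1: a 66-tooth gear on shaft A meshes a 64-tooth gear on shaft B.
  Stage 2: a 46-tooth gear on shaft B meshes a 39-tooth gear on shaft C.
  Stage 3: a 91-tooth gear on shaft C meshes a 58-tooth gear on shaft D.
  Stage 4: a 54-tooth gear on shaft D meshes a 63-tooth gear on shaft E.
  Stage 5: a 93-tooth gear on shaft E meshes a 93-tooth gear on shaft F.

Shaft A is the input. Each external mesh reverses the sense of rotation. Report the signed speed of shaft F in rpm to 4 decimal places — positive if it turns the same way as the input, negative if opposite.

Stage 1 [66T→64T]: ω = 740.0000×66/64 = 763.1250 rpm, dir flips to −; running = −763.1250
Stage 2 [46T→39T]: ω = 763.1250×46/39 = 900.0962 rpm, dir flips to +; running = +900.0962
Stage 3 [91T→58T]: ω = 900.0962×91/58 = 1412.2198 rpm, dir flips to −; running = −1412.2198
Stage 4 [54T→63T]: ω = 1412.2198×54/63 = 1210.4741 rpm, dir flips to +; running = +1210.4741
Stage 5 [93T→93T]: ω = 1210.4741×93/93 = 1210.4741 rpm, dir flips to −; running = −1210.4741

-1210.4741 rpm (opposite to input, |ω| = 1210.4741 rpm)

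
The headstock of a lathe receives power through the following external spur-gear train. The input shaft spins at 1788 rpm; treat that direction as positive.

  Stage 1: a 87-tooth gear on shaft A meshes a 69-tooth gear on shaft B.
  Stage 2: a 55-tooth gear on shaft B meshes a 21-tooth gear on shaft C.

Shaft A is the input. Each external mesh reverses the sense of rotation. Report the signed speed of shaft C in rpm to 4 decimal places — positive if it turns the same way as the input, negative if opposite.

+5904.4720 rpm (same as input, |ω| = 5904.4720 rpm)

Stage 1 [87T→69T]: ω = 1788.0000×87/69 = 2254.4348 rpm, dir flips to −; running = −2254.4348
Stage 2 [55T→21T]: ω = 2254.4348×55/21 = 5904.4720 rpm, dir flips to +; running = +5904.4720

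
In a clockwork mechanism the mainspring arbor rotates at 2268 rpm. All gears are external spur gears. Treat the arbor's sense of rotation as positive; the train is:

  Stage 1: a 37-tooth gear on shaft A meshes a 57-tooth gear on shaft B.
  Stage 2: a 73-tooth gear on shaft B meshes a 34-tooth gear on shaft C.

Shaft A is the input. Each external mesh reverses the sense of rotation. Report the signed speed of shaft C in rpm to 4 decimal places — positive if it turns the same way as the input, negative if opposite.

Stage 1 [37T→57T]: ω = 2268.0000×37/57 = 1472.2105 rpm, dir flips to −; running = −1472.2105
Stage 2 [73T→34T]: ω = 1472.2105×73/34 = 3160.9226 rpm, dir flips to +; running = +3160.9226

+3160.9226 rpm (same as input, |ω| = 3160.9226 rpm)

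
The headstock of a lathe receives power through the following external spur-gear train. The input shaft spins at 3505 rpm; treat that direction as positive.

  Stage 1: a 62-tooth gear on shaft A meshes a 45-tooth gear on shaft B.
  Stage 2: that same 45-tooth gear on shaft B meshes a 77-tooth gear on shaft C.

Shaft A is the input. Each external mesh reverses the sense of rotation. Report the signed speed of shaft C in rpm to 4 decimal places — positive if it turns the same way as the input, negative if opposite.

+2822.2078 rpm (same as input, |ω| = 2822.2078 rpm)

Stage 1 [62T→45T]: ω = 3505.0000×62/45 = 4829.1111 rpm, dir flips to −; running = −4829.1111
Stage 2 [45T→77T]: ω = 4829.1111×45/77 = 2822.2078 rpm, dir flips to +; running = +2822.2078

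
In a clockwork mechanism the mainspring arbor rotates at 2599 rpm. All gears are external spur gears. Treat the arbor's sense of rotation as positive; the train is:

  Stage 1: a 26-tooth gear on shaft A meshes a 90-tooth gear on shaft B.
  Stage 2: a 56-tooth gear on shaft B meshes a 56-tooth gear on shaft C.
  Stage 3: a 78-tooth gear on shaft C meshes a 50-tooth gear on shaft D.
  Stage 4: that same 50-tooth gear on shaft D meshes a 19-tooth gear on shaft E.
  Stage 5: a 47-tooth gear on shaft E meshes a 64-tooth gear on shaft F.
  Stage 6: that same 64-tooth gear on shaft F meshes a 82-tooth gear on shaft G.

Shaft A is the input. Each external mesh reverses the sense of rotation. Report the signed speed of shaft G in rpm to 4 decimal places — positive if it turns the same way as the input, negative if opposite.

Stage 1 [26T→90T]: ω = 2599.0000×26/90 = 750.8222 rpm, dir flips to −; running = −750.8222
Stage 2 [56T→56T]: ω = 750.8222×56/56 = 750.8222 rpm, dir flips to +; running = +750.8222
Stage 3 [78T→50T]: ω = 750.8222×78/50 = 1171.2827 rpm, dir flips to −; running = −1171.2827
Stage 4 [50T→19T]: ω = 1171.2827×50/19 = 3082.3228 rpm, dir flips to +; running = +3082.3228
Stage 5 [47T→64T]: ω = 3082.3228×47/64 = 2263.5808 rpm, dir flips to −; running = −2263.5808
Stage 6 [64T→82T]: ω = 2263.5808×64/82 = 1766.6972 rpm, dir flips to +; running = +1766.6972

+1766.6972 rpm (same as input, |ω| = 1766.6972 rpm)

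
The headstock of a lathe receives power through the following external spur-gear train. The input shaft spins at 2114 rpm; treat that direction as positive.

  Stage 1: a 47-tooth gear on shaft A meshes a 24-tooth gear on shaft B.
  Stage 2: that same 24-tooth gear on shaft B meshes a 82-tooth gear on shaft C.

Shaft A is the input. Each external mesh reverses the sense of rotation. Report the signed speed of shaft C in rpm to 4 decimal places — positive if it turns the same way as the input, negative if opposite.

Stage 1 [47T→24T]: ω = 2114.0000×47/24 = 4139.9167 rpm, dir flips to −; running = −4139.9167
Stage 2 [24T→82T]: ω = 4139.9167×24/82 = 1211.6829 rpm, dir flips to +; running = +1211.6829

+1211.6829 rpm (same as input, |ω| = 1211.6829 rpm)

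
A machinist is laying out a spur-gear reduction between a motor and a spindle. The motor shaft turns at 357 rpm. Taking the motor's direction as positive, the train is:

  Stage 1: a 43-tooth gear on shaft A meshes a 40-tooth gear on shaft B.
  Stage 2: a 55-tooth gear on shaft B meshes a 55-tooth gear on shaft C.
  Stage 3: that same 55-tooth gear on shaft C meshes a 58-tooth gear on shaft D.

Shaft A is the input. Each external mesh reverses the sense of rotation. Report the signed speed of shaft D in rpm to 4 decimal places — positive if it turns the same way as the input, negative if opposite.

-363.9246 rpm (opposite to input, |ω| = 363.9246 rpm)

Stage 1 [43T→40T]: ω = 357.0000×43/40 = 383.7750 rpm, dir flips to −; running = −383.7750
Stage 2 [55T→55T]: ω = 383.7750×55/55 = 383.7750 rpm, dir flips to +; running = +383.7750
Stage 3 [55T→58T]: ω = 383.7750×55/58 = 363.9246 rpm, dir flips to −; running = −363.9246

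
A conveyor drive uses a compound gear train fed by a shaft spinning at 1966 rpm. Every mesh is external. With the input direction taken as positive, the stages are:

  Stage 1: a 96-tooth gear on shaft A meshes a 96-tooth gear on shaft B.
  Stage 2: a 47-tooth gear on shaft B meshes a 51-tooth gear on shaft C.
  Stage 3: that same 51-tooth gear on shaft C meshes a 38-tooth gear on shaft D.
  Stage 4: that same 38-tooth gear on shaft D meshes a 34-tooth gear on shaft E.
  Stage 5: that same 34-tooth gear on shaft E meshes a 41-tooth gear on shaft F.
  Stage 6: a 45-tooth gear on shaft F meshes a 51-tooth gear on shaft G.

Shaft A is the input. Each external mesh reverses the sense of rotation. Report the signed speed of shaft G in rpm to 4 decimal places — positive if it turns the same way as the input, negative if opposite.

Stage 1 [96T→96T]: ω = 1966.0000×96/96 = 1966.0000 rpm, dir flips to −; running = −1966.0000
Stage 2 [47T→51T]: ω = 1966.0000×47/51 = 1811.8039 rpm, dir flips to +; running = +1811.8039
Stage 3 [51T→38T]: ω = 1811.8039×51/38 = 2431.6316 rpm, dir flips to −; running = −2431.6316
Stage 4 [38T→34T]: ω = 2431.6316×38/34 = 2717.7059 rpm, dir flips to +; running = +2717.7059
Stage 5 [34T→41T]: ω = 2717.7059×34/41 = 2253.7073 rpm, dir flips to −; running = −2253.7073
Stage 6 [45T→51T]: ω = 2253.7073×45/51 = 1988.5653 rpm, dir flips to +; running = +1988.5653

+1988.5653 rpm (same as input, |ω| = 1988.5653 rpm)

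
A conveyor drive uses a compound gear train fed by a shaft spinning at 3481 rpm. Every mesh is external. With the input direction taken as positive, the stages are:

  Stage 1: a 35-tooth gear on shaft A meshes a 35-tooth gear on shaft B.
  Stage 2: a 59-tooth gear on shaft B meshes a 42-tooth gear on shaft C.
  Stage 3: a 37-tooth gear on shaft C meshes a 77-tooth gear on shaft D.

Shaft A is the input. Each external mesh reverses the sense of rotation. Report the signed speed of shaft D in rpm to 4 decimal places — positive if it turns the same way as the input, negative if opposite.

Stage 1 [35T→35T]: ω = 3481.0000×35/35 = 3481.0000 rpm, dir flips to −; running = −3481.0000
Stage 2 [59T→42T]: ω = 3481.0000×59/42 = 4889.9762 rpm, dir flips to +; running = +4889.9762
Stage 3 [37T→77T]: ω = 4889.9762×37/77 = 2349.7288 rpm, dir flips to −; running = −2349.7288

-2349.7288 rpm (opposite to input, |ω| = 2349.7288 rpm)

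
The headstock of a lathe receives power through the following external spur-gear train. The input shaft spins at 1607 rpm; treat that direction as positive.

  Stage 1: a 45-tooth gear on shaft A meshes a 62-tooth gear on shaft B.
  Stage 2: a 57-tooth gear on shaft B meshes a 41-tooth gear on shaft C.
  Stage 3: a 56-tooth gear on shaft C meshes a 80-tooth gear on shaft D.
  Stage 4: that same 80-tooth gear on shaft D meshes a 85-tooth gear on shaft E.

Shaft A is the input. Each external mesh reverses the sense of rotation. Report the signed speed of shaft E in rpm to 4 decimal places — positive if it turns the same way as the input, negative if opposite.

Stage 1 [45T→62T]: ω = 1607.0000×45/62 = 1166.3710 rpm, dir flips to −; running = −1166.3710
Stage 2 [57T→41T]: ω = 1166.3710×57/41 = 1621.5401 rpm, dir flips to +; running = +1621.5401
Stage 3 [56T→80T]: ω = 1621.5401×56/80 = 1135.0781 rpm, dir flips to −; running = −1135.0781
Stage 4 [80T→85T]: ω = 1135.0781×80/85 = 1068.3088 rpm, dir flips to +; running = +1068.3088

+1068.3088 rpm (same as input, |ω| = 1068.3088 rpm)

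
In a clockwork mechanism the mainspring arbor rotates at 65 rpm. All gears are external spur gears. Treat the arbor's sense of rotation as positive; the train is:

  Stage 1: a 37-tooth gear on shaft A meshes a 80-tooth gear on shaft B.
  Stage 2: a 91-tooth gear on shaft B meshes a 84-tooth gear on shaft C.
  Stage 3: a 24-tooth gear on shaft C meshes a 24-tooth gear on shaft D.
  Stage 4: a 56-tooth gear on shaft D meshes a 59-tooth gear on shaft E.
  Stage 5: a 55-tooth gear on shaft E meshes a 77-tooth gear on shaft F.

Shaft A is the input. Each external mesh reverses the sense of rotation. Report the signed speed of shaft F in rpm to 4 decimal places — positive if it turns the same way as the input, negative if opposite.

-22.0798 rpm (opposite to input, |ω| = 22.0798 rpm)

Stage 1 [37T→80T]: ω = 65.0000×37/80 = 30.0625 rpm, dir flips to −; running = −30.0625
Stage 2 [91T→84T]: ω = 30.0625×91/84 = 32.5677 rpm, dir flips to +; running = +32.5677
Stage 3 [24T→24T]: ω = 32.5677×24/24 = 32.5677 rpm, dir flips to −; running = −32.5677
Stage 4 [56T→59T]: ω = 32.5677×56/59 = 30.9117 rpm, dir flips to +; running = +30.9117
Stage 5 [55T→77T]: ω = 30.9117×55/77 = 22.0798 rpm, dir flips to −; running = −22.0798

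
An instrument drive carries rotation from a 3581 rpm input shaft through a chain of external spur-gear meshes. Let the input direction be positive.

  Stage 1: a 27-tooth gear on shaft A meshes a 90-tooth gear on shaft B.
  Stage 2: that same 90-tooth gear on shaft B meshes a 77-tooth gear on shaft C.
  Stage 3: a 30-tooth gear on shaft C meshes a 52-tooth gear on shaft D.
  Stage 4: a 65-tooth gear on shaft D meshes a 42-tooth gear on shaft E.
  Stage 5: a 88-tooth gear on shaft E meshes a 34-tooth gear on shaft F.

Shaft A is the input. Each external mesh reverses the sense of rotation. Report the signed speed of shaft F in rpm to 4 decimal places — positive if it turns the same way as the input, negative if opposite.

Stage 1 [27T→90T]: ω = 3581.0000×27/90 = 1074.3000 rpm, dir flips to −; running = −1074.3000
Stage 2 [90T→77T]: ω = 1074.3000×90/77 = 1255.6753 rpm, dir flips to +; running = +1255.6753
Stage 3 [30T→52T]: ω = 1255.6753×30/52 = 724.4281 rpm, dir flips to −; running = −724.4281
Stage 4 [65T→42T]: ω = 724.4281×65/42 = 1121.1387 rpm, dir flips to +; running = +1121.1387
Stage 5 [88T→34T]: ω = 1121.1387×88/34 = 2901.7707 rpm, dir flips to −; running = −2901.7707

-2901.7707 rpm (opposite to input, |ω| = 2901.7707 rpm)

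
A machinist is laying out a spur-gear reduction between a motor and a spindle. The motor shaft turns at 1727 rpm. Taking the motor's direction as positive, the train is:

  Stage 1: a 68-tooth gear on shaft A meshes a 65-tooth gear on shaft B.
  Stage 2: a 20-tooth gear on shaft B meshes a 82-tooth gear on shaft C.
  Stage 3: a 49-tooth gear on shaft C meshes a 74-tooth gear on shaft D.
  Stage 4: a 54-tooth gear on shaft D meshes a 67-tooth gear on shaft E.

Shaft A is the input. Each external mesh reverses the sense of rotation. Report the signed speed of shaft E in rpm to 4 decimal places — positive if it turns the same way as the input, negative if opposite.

Stage 1 [68T→65T]: ω = 1727.0000×68/65 = 1806.7077 rpm, dir flips to −; running = −1806.7077
Stage 2 [20T→82T]: ω = 1806.7077×20/82 = 440.6604 rpm, dir flips to +; running = +440.6604
Stage 3 [49T→74T]: ω = 440.6604×49/74 = 291.7887 rpm, dir flips to −; running = −291.7887
Stage 4 [54T→67T]: ω = 291.7887×54/67 = 235.1729 rpm, dir flips to +; running = +235.1729

+235.1729 rpm (same as input, |ω| = 235.1729 rpm)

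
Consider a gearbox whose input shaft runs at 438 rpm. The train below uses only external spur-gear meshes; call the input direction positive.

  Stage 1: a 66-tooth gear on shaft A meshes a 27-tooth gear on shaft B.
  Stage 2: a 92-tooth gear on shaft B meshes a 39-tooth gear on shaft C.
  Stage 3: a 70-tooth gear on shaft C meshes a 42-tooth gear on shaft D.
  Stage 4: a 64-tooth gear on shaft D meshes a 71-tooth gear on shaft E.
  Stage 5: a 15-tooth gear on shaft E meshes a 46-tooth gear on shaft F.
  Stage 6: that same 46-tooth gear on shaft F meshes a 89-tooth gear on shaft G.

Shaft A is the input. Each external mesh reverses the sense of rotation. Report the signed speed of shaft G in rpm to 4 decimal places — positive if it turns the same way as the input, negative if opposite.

Stage 1 [66T→27T]: ω = 438.0000×66/27 = 1070.6667 rpm, dir flips to −; running = −1070.6667
Stage 2 [92T→39T]: ω = 1070.6667×92/39 = 2525.6752 rpm, dir flips to +; running = +2525.6752
Stage 3 [70T→42T]: ω = 2525.6752×70/42 = 4209.4587 rpm, dir flips to −; running = −4209.4587
Stage 4 [64T→71T]: ω = 4209.4587×64/71 = 3794.4416 rpm, dir flips to +; running = +3794.4416
Stage 5 [15T→46T]: ω = 3794.4416×15/46 = 1237.3179 rpm, dir flips to −; running = −1237.3179
Stage 6 [46T→89T]: ω = 1237.3179×46/89 = 639.5126 rpm, dir flips to +; running = +639.5126

+639.5126 rpm (same as input, |ω| = 639.5126 rpm)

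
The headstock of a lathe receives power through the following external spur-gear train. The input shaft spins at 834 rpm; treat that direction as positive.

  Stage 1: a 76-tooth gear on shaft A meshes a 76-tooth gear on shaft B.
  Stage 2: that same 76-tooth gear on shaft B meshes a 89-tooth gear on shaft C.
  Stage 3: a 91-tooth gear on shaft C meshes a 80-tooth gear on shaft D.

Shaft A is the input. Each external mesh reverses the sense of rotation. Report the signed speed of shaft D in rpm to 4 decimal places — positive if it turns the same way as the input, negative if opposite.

Stage 1 [76T→76T]: ω = 834.0000×76/76 = 834.0000 rpm, dir flips to −; running = −834.0000
Stage 2 [76T→89T]: ω = 834.0000×76/89 = 712.1798 rpm, dir flips to +; running = +712.1798
Stage 3 [91T→80T]: ω = 712.1798×91/80 = 810.1045 rpm, dir flips to −; running = −810.1045

-810.1045 rpm (opposite to input, |ω| = 810.1045 rpm)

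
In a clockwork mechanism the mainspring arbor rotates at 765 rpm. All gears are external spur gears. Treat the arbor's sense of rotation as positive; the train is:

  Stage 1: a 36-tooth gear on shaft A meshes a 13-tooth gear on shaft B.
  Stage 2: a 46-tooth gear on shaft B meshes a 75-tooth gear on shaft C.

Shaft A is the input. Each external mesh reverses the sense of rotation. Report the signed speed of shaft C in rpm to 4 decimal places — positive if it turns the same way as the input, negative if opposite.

+1299.3231 rpm (same as input, |ω| = 1299.3231 rpm)

Stage 1 [36T→13T]: ω = 765.0000×36/13 = 2118.4615 rpm, dir flips to −; running = −2118.4615
Stage 2 [46T→75T]: ω = 2118.4615×46/75 = 1299.3231 rpm, dir flips to +; running = +1299.3231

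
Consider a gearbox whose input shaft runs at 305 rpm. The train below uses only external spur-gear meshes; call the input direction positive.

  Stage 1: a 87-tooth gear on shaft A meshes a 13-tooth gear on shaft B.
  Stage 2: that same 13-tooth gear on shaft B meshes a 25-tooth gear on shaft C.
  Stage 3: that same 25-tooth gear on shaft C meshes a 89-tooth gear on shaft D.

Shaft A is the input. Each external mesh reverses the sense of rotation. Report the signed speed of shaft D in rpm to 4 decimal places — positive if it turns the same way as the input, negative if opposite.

Stage 1 [87T→13T]: ω = 305.0000×87/13 = 2041.1538 rpm, dir flips to −; running = −2041.1538
Stage 2 [13T→25T]: ω = 2041.1538×13/25 = 1061.4000 rpm, dir flips to +; running = +1061.4000
Stage 3 [25T→89T]: ω = 1061.4000×25/89 = 298.1461 rpm, dir flips to −; running = −298.1461

-298.1461 rpm (opposite to input, |ω| = 298.1461 rpm)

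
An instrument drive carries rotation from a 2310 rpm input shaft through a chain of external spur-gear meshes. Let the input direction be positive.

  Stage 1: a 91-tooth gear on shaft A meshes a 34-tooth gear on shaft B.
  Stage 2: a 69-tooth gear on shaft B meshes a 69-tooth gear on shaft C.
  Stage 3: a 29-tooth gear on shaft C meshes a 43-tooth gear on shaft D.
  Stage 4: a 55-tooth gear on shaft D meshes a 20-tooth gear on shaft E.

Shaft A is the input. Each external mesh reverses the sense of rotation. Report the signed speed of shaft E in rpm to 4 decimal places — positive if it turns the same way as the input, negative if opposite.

Stage 1 [91T→34T]: ω = 2310.0000×91/34 = 6182.6471 rpm, dir flips to −; running = −6182.6471
Stage 2 [69T→69T]: ω = 6182.6471×69/69 = 6182.6471 rpm, dir flips to +; running = +6182.6471
Stage 3 [29T→43T]: ω = 6182.6471×29/43 = 4169.6922 rpm, dir flips to −; running = −4169.6922
Stage 4 [55T→20T]: ω = 4169.6922×55/20 = 11466.6536 rpm, dir flips to +; running = +11466.6536

+11466.6536 rpm (same as input, |ω| = 11466.6536 rpm)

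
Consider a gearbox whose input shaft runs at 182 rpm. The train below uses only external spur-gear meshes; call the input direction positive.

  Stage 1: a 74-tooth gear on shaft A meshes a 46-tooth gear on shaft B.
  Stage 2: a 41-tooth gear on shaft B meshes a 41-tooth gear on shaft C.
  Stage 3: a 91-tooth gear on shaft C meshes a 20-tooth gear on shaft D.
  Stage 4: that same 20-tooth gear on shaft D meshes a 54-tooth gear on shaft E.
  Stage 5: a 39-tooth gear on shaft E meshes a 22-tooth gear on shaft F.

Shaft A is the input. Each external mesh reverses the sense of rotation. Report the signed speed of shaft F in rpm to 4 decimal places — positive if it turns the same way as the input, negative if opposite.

-874.6511 rpm (opposite to input, |ω| = 874.6511 rpm)

Stage 1 [74T→46T]: ω = 182.0000×74/46 = 292.7826 rpm, dir flips to −; running = −292.7826
Stage 2 [41T→41T]: ω = 292.7826×41/41 = 292.7826 rpm, dir flips to +; running = +292.7826
Stage 3 [91T→20T]: ω = 292.7826×91/20 = 1332.1609 rpm, dir flips to −; running = −1332.1609
Stage 4 [20T→54T]: ω = 1332.1609×20/54 = 493.3929 rpm, dir flips to +; running = +493.3929
Stage 5 [39T→22T]: ω = 493.3929×39/22 = 874.6511 rpm, dir flips to −; running = −874.6511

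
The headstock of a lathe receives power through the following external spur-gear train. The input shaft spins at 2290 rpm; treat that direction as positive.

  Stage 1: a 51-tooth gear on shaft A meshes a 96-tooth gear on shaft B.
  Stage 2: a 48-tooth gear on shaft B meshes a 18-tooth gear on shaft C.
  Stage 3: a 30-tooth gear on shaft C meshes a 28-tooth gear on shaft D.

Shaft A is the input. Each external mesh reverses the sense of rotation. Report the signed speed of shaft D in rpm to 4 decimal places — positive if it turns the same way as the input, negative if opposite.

-3475.8929 rpm (opposite to input, |ω| = 3475.8929 rpm)

Stage 1 [51T→96T]: ω = 2290.0000×51/96 = 1216.5625 rpm, dir flips to −; running = −1216.5625
Stage 2 [48T→18T]: ω = 1216.5625×48/18 = 3244.1667 rpm, dir flips to +; running = +3244.1667
Stage 3 [30T→28T]: ω = 3244.1667×30/28 = 3475.8929 rpm, dir flips to −; running = −3475.8929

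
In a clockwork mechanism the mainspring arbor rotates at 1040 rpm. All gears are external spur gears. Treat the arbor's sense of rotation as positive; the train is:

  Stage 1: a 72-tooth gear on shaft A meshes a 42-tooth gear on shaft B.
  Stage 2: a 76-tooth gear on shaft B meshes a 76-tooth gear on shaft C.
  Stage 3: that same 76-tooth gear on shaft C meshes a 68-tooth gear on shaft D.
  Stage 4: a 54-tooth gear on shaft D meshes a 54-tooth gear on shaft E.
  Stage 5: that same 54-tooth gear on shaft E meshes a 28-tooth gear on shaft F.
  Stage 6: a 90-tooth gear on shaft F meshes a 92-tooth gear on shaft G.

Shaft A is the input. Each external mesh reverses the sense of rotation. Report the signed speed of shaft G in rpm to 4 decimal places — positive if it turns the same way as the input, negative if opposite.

Stage 1 [72T→42T]: ω = 1040.0000×72/42 = 1782.8571 rpm, dir flips to −; running = −1782.8571
Stage 2 [76T→76T]: ω = 1782.8571×76/76 = 1782.8571 rpm, dir flips to +; running = +1782.8571
Stage 3 [76T→68T]: ω = 1782.8571×76/68 = 1992.6050 rpm, dir flips to −; running = −1992.6050
Stage 4 [54T→54T]: ω = 1992.6050×54/54 = 1992.6050 rpm, dir flips to +; running = +1992.6050
Stage 5 [54T→28T]: ω = 1992.6050×54/28 = 3842.8812 rpm, dir flips to −; running = −3842.8812
Stage 6 [90T→92T]: ω = 3842.8812×90/92 = 3759.3403 rpm, dir flips to +; running = +3759.3403

+3759.3403 rpm (same as input, |ω| = 3759.3403 rpm)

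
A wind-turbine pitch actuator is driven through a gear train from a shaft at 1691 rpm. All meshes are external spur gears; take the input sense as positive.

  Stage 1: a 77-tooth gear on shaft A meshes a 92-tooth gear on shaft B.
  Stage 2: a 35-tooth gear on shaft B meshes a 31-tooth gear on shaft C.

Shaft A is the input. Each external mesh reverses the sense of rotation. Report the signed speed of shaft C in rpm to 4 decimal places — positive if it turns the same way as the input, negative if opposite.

+1597.9120 rpm (same as input, |ω| = 1597.9120 rpm)

Stage 1 [77T→92T]: ω = 1691.0000×77/92 = 1415.2935 rpm, dir flips to −; running = −1415.2935
Stage 2 [35T→31T]: ω = 1415.2935×35/31 = 1597.9120 rpm, dir flips to +; running = +1597.9120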